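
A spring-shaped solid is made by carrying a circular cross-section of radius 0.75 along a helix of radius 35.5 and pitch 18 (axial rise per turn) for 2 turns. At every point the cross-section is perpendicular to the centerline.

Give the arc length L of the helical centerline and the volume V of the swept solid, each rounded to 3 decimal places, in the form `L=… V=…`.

2πR = 2π·35.5 = 223.053078
per-turn = √(223.053078² + 18²) = √(49752.6758 + 324) = √50076.6758 = 223.778184
L = 2 × 223.778184 = 447.556369
V = π·0.75² × L = 1.767146 × 447.556369 = 790.897387

L=447.556 V=790.897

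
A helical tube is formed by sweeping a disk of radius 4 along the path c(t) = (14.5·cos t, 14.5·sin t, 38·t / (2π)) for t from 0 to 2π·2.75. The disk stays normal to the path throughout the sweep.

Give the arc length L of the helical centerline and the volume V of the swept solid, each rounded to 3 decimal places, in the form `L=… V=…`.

2πR = 2π·14.5 = 91.106187
per-turn = √(91.106187² + 38²) = √(8300.3373 + 1444) = √9744.3373 = 98.713410
L = 2.75 × 98.713410 = 271.461877
V = π·4² × L = 50.265482 × 271.461877 = 13645.162233

L=271.462 V=13645.162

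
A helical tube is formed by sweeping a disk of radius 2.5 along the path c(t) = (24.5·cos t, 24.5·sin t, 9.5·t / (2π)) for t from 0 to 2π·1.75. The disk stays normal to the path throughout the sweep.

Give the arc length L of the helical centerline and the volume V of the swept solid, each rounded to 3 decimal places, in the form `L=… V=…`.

2πR = 2π·24.5 = 153.938040
per-turn = √(153.938040² + 9.5²) = √(23696.9202 + 90.25) = √23787.1702 = 154.230899
L = 1.75 × 154.230899 = 269.904073
V = π·2.5² × L = 19.634954 × 269.904073 = 5299.554081

L=269.904 V=5299.554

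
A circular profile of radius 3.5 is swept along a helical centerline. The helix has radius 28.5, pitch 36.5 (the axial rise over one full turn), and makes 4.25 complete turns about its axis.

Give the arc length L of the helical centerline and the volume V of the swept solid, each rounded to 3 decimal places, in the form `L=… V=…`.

2πR = 2π·28.5 = 179.070781
per-turn = √(179.070781² + 36.5²) = √(32066.3447 + 1332.25) = √33398.5947 = 182.752824
L = 4.25 × 182.752824 = 776.699502
V = π·3.5² × L = 38.484510 × 776.699502 = 29890.899765

L=776.700 V=29890.900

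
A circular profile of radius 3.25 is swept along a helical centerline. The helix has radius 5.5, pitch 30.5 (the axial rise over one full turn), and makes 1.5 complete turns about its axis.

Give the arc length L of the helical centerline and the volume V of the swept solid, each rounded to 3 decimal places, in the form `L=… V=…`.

L=69.138 V=2294.211

2πR = 2π·5.5 = 34.557519
per-turn = √(34.557519² + 30.5²) = √(1194.2221 + 930.25) = √2124.4721 = 46.091996
L = 1.5 × 46.091996 = 69.137995
V = π·3.25² × L = 33.183072 × 69.137995 = 2294.211081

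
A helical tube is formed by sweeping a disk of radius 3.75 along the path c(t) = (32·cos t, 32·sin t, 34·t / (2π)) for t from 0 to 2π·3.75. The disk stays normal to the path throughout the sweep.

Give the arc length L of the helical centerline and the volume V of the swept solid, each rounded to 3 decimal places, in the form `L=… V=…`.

L=764.687 V=33782.815

2πR = 2π·32 = 201.061930
per-turn = √(201.061930² + 34²) = √(40425.8996 + 1156) = √41581.8996 = 203.916404
L = 3.75 × 203.916404 = 764.686513
V = π·3.75² × L = 44.178647 × 764.686513 = 33782.815297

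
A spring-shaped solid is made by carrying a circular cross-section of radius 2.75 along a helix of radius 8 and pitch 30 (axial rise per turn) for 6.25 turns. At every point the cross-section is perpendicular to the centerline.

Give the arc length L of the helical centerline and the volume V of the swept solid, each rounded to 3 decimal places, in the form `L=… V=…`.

L=365.858 V=8692.169

2πR = 2π·8 = 50.265482
per-turn = √(50.265482² + 30²) = √(2526.6187 + 900) = √3426.6187 = 58.537328
L = 6.25 × 58.537328 = 365.858298
V = π·2.75² × L = 23.758294 × 365.858298 = 8692.169162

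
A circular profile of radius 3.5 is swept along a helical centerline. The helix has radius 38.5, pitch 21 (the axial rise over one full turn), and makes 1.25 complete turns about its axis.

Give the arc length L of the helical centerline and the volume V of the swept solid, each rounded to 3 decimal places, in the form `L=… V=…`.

2πR = 2π·38.5 = 241.902634
per-turn = √(241.902634² + 21²) = √(58516.8845 + 441) = √58957.8845 = 242.812447
L = 1.25 × 242.812447 = 303.515559
V = π·3.5² × L = 38.484510 × 303.515559 = 11680.647565

L=303.516 V=11680.648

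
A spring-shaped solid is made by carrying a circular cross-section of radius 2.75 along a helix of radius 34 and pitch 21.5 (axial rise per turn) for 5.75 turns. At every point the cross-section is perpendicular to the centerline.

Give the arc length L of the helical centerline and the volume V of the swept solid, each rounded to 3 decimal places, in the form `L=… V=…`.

L=1234.568 V=29331.230

2πR = 2π·34 = 213.628300
per-turn = √(213.628300² + 21.5²) = √(45637.0508 + 462.25) = √46099.3008 = 214.707477
L = 5.75 × 214.707477 = 1234.567994
V = π·2.75² × L = 23.758294 × 1234.567994 = 29331.229904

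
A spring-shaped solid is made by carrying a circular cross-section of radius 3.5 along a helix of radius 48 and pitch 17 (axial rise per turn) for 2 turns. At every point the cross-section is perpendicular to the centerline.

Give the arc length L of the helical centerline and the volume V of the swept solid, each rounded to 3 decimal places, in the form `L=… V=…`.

L=604.143 V=23250.158

2πR = 2π·48 = 301.592895
per-turn = √(301.592895² + 17²) = √(90958.2742 + 289) = √91247.2742 = 302.071637
L = 2 × 302.071637 = 604.143275
V = π·3.5² × L = 38.484510 × 604.143275 = 23250.157909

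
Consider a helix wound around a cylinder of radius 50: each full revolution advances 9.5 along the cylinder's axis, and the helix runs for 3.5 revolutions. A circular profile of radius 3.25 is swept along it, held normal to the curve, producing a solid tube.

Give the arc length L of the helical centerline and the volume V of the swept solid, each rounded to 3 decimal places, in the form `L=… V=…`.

2πR = 2π·50 = 314.159265
per-turn = √(314.159265² + 9.5²) = √(98696.0440 + 90.25) = √98786.2940 = 314.302870
L = 3.5 × 314.302870 = 1100.060045
V = π·3.25² × L = 33.183072 × 1100.060045 = 36503.372107

L=1100.060 V=36503.372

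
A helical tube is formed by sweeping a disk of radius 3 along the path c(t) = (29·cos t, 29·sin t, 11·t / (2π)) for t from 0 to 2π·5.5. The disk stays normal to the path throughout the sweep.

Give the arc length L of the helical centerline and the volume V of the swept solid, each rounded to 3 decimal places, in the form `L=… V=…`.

L=1003.993 V=28387.221

2πR = 2π·29 = 182.212374
per-turn = √(182.212374² + 11²) = √(33201.3492 + 121) = √33322.3492 = 182.544102
L = 5.5 × 182.544102 = 1003.992561
V = π·3² × L = 28.274334 × 1003.992561 = 28387.220898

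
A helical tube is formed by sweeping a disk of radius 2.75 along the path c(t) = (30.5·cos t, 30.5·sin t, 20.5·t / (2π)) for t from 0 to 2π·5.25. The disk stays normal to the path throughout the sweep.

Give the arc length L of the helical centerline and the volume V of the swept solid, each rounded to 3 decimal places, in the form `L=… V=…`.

2πR = 2π·30.5 = 191.637152
per-turn = √(191.637152² + 20.5²) = √(36724.7980 + 420.25) = √37145.0480 = 192.730506
L = 5.25 × 192.730506 = 1011.835157
V = π·2.75² × L = 23.758294 × 1011.835157 = 24039.477586

L=1011.835 V=24039.478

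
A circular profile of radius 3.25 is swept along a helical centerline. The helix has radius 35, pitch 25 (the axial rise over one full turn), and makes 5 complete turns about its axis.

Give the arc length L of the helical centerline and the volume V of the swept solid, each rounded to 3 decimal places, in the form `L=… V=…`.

2πR = 2π·35 = 219.911486
per-turn = √(219.911486² + 25²) = √(48361.0616 + 625) = √48986.0616 = 221.327950
L = 5 × 221.327950 = 1106.639751
V = π·3.25² × L = 33.183072 × 1106.639751 = 36721.706992

L=1106.640 V=36721.707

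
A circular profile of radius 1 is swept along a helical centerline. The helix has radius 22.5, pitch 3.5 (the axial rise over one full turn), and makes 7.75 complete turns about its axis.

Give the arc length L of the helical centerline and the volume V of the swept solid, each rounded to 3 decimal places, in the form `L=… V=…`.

2πR = 2π·22.5 = 141.371669
per-turn = √(141.371669² + 3.5²) = √(19985.9489 + 12.25) = √19998.1989 = 141.414988
L = 7.75 × 141.414988 = 1095.966159
V = π·1² × L = 3.141593 × 1095.966159 = 3443.079234

L=1095.966 V=3443.079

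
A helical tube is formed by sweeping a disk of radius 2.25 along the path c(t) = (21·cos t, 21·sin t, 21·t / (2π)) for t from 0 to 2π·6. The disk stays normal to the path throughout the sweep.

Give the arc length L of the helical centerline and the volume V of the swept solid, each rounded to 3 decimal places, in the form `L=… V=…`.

L=801.645 V=12749.619

2πR = 2π·21 = 131.946891
per-turn = √(131.946891² + 21²) = √(17409.9822 + 441) = √17850.9822 = 133.607568
L = 6 × 133.607568 = 801.645407
V = π·2.25² × L = 15.904313 × 801.645407 = 12749.619308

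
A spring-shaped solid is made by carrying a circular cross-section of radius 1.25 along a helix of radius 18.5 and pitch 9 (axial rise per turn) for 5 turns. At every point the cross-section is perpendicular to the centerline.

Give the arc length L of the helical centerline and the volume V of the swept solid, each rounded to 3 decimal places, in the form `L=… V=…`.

2πR = 2π·18.5 = 116.238928
per-turn = √(116.238928² + 9²) = √(13511.4884 + 81) = √13592.4884 = 116.586828
L = 5 × 116.586828 = 582.934139
V = π·1.25² × L = 4.908739 × 582.934139 = 2861.471264

L=582.934 V=2861.471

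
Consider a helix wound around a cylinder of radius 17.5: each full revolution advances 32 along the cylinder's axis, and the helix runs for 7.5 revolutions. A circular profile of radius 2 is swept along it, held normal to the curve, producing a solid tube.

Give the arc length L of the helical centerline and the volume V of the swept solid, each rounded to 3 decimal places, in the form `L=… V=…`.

L=858.881 V=10793.023

2πR = 2π·17.5 = 109.955743
per-turn = √(109.955743² + 32²) = √(12090.2654 + 1024) = √13114.2654 = 114.517533
L = 7.5 × 114.517533 = 858.881498
V = π·2² × L = 12.566371 × 858.881498 = 10793.023222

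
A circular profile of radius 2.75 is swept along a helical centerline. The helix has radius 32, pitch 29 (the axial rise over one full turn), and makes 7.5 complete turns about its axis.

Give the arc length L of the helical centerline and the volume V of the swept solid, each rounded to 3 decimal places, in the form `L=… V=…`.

2πR = 2π·32 = 201.061930
per-turn = √(201.061930² + 29²) = √(40425.8996 + 841) = √41266.8996 = 203.142560
L = 7.5 × 203.142560 = 1523.569199
V = π·2.75² × L = 23.758294 × 1523.569199 = 36197.405633

L=1523.569 V=36197.406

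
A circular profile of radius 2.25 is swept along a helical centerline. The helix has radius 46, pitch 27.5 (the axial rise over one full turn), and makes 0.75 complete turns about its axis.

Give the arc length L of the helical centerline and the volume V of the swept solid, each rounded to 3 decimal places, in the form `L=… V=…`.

L=217.749 V=3463.146

2πR = 2π·46 = 289.026524
per-turn = √(289.026524² + 27.5²) = √(83536.3317 + 756.25) = √84292.5817 = 290.331847
L = 0.75 × 290.331847 = 217.748886
V = π·2.25² × L = 15.904313 × 217.748886 = 3463.146390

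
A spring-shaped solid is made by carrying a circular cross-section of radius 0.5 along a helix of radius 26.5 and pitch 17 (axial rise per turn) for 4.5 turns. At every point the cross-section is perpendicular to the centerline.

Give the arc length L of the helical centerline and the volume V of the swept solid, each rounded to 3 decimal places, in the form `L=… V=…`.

2πR = 2π·26.5 = 166.504411
per-turn = √(166.504411² + 17²) = √(27723.7188 + 289) = √28012.7188 = 167.370006
L = 4.5 × 167.370006 = 753.165025
V = π·0.5² × L = 0.785398 × 753.165025 = 591.534427

L=753.165 V=591.534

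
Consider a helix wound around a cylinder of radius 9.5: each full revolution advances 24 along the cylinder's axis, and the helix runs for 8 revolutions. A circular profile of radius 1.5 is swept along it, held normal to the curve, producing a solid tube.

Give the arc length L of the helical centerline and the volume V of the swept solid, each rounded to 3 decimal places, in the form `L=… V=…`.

L=514.676 V=3638.030

2πR = 2π·9.5 = 59.690260
per-turn = √(59.690260² + 24²) = √(3562.9272 + 576) = √4138.9272 = 64.334495
L = 8 × 64.334495 = 514.675956
V = π·1.5² × L = 7.068583 × 514.675956 = 3638.029958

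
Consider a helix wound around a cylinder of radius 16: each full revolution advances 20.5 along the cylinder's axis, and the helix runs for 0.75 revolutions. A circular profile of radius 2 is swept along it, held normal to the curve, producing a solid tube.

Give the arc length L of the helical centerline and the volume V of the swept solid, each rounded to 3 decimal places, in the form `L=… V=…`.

L=76.950 V=966.981

2πR = 2π·16 = 100.530965
per-turn = √(100.530965² + 20.5²) = √(10106.4749 + 420.25) = √10526.7249 = 102.599829
L = 0.75 × 102.599829 = 76.949872
V = π·2² × L = 12.566371 × 76.949872 = 966.980607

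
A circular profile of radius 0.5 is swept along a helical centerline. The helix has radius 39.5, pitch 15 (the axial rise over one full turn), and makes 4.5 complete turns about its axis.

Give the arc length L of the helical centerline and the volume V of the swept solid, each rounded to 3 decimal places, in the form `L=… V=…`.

L=1118.874 V=878.762

2πR = 2π·39.5 = 248.185820
per-turn = √(248.185820² + 15²) = √(61596.2011 + 225) = √61821.2011 = 248.638696
L = 4.5 × 248.638696 = 1118.874131
V = π·0.5² × L = 0.785398 × 1118.874131 = 878.761688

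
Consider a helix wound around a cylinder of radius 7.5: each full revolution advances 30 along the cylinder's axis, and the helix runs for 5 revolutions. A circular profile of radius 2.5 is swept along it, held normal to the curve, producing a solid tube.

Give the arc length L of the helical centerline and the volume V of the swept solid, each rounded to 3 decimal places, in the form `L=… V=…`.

2πR = 2π·7.5 = 47.123890
per-turn = √(47.123890² + 30²) = √(2220.6610 + 900) = √3120.6610 = 55.862877
L = 5 × 55.862877 = 279.314383
V = π·2.5² × L = 19.634954 × 279.314383 = 5484.325093

L=279.314 V=5484.325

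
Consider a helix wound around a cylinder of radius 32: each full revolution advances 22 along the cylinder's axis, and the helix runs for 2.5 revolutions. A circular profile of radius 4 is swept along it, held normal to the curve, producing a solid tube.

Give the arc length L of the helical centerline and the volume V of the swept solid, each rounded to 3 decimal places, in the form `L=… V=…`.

L=505.655 V=25416.987

2πR = 2π·32 = 201.061930
per-turn = √(201.061930² + 22²) = √(40425.8996 + 484) = √40909.8996 = 202.261958
L = 2.5 × 202.261958 = 505.654895
V = π·4² × L = 50.265482 × 505.654895 = 25416.987246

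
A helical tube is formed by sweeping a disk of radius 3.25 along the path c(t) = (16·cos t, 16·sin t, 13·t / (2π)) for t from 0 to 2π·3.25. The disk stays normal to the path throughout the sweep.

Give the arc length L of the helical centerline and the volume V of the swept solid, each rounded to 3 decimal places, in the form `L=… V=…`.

2πR = 2π·16 = 100.530965
per-turn = √(100.530965² + 13²) = √(10106.4749 + 169) = √10275.4749 = 101.368017
L = 3.25 × 101.368017 = 329.446056
V = π·3.25² × L = 33.183072 × 329.446056 = 10932.032324

L=329.446 V=10932.032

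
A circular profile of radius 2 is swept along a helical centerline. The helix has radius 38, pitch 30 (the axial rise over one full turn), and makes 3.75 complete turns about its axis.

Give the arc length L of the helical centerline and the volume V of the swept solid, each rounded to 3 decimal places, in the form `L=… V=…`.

2πR = 2π·38 = 238.761042
per-turn = √(238.761042² + 30²) = √(57006.8350 + 900) = √57906.8350 = 240.638391
L = 3.75 × 240.638391 = 902.393965
V = π·2² × L = 12.566371 × 902.393965 = 11339.817000

L=902.394 V=11339.817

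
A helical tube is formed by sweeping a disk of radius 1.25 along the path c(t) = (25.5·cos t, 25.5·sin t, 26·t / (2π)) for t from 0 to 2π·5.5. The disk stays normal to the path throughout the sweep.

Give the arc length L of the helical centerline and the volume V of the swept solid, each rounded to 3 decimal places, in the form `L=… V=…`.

L=892.744 V=4382.247

2πR = 2π·25.5 = 160.221225
per-turn = √(160.221225² + 26²) = √(25670.8410 + 676) = √26346.8410 = 162.317100
L = 5.5 × 162.317100 = 892.744052
V = π·1.25² × L = 4.908739 × 892.744052 = 4382.247116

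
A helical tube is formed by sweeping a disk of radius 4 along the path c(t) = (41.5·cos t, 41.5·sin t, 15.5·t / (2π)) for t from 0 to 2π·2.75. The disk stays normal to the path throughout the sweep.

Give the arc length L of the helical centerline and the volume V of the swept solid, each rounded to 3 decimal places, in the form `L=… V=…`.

L=718.334 V=36107.420

2πR = 2π·41.5 = 260.752190
per-turn = √(260.752190² + 15.5²) = √(67991.7047 + 240.25) = √68231.9547 = 261.212470
L = 2.75 × 261.212470 = 718.334294
V = π·4² × L = 50.265482 × 718.334294 = 36107.419841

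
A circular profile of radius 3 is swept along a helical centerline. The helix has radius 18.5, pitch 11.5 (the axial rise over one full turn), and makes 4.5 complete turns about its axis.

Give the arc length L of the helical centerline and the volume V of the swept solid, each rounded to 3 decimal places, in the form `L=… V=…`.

2πR = 2π·18.5 = 116.238928
per-turn = √(116.238928² + 11.5²) = √(13511.4884 + 132.25) = √13643.7384 = 116.806414
L = 4.5 × 116.806414 = 525.628864
V = π·3² × L = 28.274334 × 525.628864 = 14861.806011

L=525.629 V=14861.806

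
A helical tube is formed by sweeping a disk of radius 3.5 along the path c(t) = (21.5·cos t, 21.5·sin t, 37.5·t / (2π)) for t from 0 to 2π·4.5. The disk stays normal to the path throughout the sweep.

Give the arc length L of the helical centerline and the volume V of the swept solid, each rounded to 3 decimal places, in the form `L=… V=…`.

2πR = 2π·21.5 = 135.088484
per-turn = √(135.088484² + 37.5²) = √(18248.8985 + 1406.25) = √19655.1485 = 140.196821
L = 4.5 × 140.196821 = 630.885693
V = π·3.5² × L = 38.484510 × 630.885693 = 24279.326773

L=630.886 V=24279.327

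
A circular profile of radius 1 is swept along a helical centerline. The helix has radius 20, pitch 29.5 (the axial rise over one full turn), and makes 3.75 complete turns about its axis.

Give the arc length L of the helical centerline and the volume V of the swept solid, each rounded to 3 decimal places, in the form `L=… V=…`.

L=484.050 V=1520.687

2πR = 2π·20 = 125.663706
per-turn = √(125.663706² + 29.5²) = √(15791.3670 + 870.25) = √16661.6170 = 129.079886
L = 3.75 × 129.079886 = 484.049574
V = π·1² × L = 3.141593 × 484.049574 = 1520.686584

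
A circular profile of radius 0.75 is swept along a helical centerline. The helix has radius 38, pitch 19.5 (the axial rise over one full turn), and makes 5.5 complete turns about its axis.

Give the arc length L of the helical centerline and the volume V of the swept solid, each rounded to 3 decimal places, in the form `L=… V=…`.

L=1317.558 V=2328.317

2πR = 2π·38 = 238.761042
per-turn = √(238.761042² + 19.5²) = √(57006.8350 + 380.25) = √57387.0850 = 239.556016
L = 5.5 × 239.556016 = 1317.558091
V = π·0.75² × L = 1.767146 × 1317.558091 = 2328.317335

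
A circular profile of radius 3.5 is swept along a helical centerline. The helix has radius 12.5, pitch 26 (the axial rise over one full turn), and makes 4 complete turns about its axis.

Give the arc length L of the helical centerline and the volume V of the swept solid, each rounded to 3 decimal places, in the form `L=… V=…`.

2πR = 2π·12.5 = 78.539816
per-turn = √(78.539816² + 26²) = √(6168.5028 + 676) = √6844.5028 = 82.731510
L = 4 × 82.731510 = 330.926040
V = π·3.5² × L = 38.484510 × 330.926040 = 12735.526501

L=330.926 V=12735.527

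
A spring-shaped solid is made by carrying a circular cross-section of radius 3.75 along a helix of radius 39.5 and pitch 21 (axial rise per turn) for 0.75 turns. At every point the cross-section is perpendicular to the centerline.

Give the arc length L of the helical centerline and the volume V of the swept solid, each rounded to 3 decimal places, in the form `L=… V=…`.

2πR = 2π·39.5 = 248.185820
per-turn = √(248.185820² + 21²) = √(61596.2011 + 441) = √62037.2011 = 249.072682
L = 0.75 × 249.072682 = 186.804512
V = π·3.75² × L = 44.178647 × 186.804512 = 8252.770524

L=186.805 V=8252.771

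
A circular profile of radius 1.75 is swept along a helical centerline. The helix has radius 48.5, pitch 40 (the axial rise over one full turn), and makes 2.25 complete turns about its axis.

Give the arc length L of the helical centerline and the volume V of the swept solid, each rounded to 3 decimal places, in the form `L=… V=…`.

2πR = 2π·48.5 = 304.734487
per-turn = √(304.734487² + 40²) = √(92863.1078 + 1600) = √94463.1078 = 307.348512
L = 2.25 × 307.348512 = 691.534152
V = π·1.75² × L = 9.621128 × 691.534152 = 6653.338247

L=691.534 V=6653.338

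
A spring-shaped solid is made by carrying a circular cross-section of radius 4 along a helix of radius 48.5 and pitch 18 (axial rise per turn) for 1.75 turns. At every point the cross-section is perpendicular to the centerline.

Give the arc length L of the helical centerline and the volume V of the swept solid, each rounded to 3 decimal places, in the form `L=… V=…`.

L=534.215 V=26852.568

2πR = 2π·48.5 = 304.734487
per-turn = √(304.734487² + 18²) = √(92863.1078 + 324) = √93187.1078 = 305.265635
L = 1.75 × 305.265635 = 534.214861
V = π·4² × L = 50.265482 × 534.214861 = 26852.567722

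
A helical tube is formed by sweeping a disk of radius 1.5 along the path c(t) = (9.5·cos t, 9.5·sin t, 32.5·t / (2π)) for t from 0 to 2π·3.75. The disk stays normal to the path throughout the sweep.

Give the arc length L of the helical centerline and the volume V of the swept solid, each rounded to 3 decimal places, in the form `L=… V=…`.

L=254.867 V=1801.549

2πR = 2π·9.5 = 59.690260
per-turn = √(59.690260² + 32.5²) = √(3562.9272 + 1056.25) = √4619.1772 = 67.964529
L = 3.75 × 67.964529 = 254.866983
V = π·1.5² × L = 7.068583 × 254.866983 = 1801.548546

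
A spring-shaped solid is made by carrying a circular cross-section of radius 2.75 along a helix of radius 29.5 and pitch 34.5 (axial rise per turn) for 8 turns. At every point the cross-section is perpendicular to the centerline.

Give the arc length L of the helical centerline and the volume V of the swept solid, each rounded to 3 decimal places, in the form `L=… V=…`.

L=1508.299 V=35834.612

2πR = 2π·29.5 = 185.353967
per-turn = √(185.353967² + 34.5²) = √(34356.0929 + 1190.25) = √35546.3429 = 188.537378
L = 8 × 188.537378 = 1508.299024
V = π·2.75² × L = 23.758294 × 1508.299024 = 35834.612329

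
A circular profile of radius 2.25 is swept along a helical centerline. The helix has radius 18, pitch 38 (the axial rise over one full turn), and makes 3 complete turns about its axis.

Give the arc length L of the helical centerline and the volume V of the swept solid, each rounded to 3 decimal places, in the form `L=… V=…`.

2πR = 2π·18 = 113.097336
per-turn = √(113.097336² + 38²) = √(12791.0073 + 1444) = √14235.0073 = 119.310550
L = 3 × 119.310550 = 357.931650
V = π·2.25² × L = 15.904313 × 357.931650 = 5692.656918

L=357.932 V=5692.657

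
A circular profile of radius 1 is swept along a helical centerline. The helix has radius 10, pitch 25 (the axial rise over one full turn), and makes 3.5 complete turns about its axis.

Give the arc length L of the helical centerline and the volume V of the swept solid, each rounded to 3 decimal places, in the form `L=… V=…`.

2πR = 2π·10 = 62.831853
per-turn = √(62.831853² + 25²) = √(3947.8418 + 625) = √4572.8418 = 67.622790
L = 3.5 × 67.622790 = 236.679766
V = π·1² × L = 3.141593 × 236.679766 = 743.551414

L=236.680 V=743.551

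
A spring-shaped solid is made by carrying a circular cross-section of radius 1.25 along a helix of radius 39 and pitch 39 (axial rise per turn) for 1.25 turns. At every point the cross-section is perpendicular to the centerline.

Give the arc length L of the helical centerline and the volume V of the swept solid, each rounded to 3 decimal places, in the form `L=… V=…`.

2πR = 2π·39 = 245.044227
per-turn = √(245.044227² + 39²) = √(60046.6732 + 1521) = √61567.6732 = 248.128340
L = 1.25 × 248.128340 = 310.160425
V = π·1.25² × L = 4.908739 × 310.160425 = 1522.496427

L=310.160 V=1522.496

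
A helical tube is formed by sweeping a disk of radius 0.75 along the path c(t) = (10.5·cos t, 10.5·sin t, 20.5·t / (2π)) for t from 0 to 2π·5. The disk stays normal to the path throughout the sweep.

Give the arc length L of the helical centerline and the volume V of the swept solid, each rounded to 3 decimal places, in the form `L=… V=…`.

2πR = 2π·10.5 = 65.973446
per-turn = √(65.973446² + 20.5²) = √(4352.4955 + 420.25) = √4772.7455 = 69.085060
L = 5 × 69.085060 = 345.425301
V = π·0.75² × L = 1.767146 × 345.425301 = 610.416893

L=345.425 V=610.417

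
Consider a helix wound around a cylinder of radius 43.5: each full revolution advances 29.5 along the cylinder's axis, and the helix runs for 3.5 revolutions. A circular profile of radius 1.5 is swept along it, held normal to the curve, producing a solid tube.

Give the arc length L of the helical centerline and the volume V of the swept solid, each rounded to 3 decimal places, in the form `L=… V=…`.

2πR = 2π·43.5 = 273.318561
per-turn = √(273.318561² + 29.5²) = √(74703.0357 + 870.25) = √75573.2857 = 274.905958
L = 3.5 × 274.905958 = 962.170853
V = π·1.5² × L = 7.068583 × 962.170853 = 6801.184986

L=962.171 V=6801.185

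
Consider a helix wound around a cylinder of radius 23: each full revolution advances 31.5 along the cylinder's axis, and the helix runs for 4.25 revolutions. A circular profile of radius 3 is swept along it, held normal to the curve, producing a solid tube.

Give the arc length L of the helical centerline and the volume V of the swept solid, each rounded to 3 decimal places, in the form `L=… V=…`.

2πR = 2π·23 = 144.513262
per-turn = √(144.513262² + 31.5²) = √(20884.0829 + 992.25) = √21876.3329 = 147.906501
L = 4.25 × 147.906501 = 628.602627
V = π·3² × L = 28.274334 × 628.602627 = 17773.320568

L=628.603 V=17773.321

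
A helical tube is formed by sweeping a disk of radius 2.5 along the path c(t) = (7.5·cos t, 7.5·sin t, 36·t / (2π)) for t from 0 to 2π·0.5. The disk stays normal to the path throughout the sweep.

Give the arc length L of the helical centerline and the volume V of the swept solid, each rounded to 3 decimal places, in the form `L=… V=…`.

L=29.651 V=582.191

2πR = 2π·7.5 = 47.123890
per-turn = √(47.123890² + 36²) = √(2220.6610 + 1296) = √3516.6610 = 59.301442
L = 0.5 × 59.301442 = 29.650721
V = π·2.5² × L = 19.634954 × 29.650721 = 582.190543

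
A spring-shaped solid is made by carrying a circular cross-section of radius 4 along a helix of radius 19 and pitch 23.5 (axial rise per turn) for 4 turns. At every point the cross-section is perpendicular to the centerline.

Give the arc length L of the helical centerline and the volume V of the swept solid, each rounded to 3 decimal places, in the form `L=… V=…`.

L=486.686 V=24463.511

2πR = 2π·19 = 119.380521
per-turn = √(119.380521² + 23.5²) = √(14251.7088 + 552.25) = √14803.9588 = 121.671520
L = 4 × 121.671520 = 486.686080
V = π·4² × L = 50.265482 × 486.686080 = 24463.510597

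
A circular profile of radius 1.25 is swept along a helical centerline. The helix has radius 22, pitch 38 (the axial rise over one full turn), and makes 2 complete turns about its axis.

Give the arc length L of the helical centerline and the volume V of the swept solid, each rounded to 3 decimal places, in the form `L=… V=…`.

2πR = 2π·22 = 138.230077
per-turn = √(138.230077² + 38²) = √(19107.5541 + 1444) = √20551.5541 = 143.358132
L = 2 × 143.358132 = 286.716265
V = π·1.25² × L = 4.908739 × 286.716265 = 1407.415174

L=286.716 V=1407.415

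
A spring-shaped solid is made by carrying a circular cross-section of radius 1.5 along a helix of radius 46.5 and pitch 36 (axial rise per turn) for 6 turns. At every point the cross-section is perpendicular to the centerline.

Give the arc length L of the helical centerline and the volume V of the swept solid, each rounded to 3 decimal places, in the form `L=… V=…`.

2πR = 2π·46.5 = 292.168117
per-turn = √(292.168117² + 36²) = √(85362.2085 + 1296) = √86658.2085 = 294.377663
L = 6 × 294.377663 = 1766.265978
V = π·1.5² × L = 7.068583 × 1766.265978 = 12484.998496

L=1766.266 V=12484.998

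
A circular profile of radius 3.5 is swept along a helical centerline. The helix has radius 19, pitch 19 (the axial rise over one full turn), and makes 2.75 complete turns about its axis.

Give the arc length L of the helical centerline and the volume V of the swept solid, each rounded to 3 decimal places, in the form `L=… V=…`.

2πR = 2π·19 = 119.380521
per-turn = √(119.380521² + 19²) = √(14251.7088 + 361) = √14612.7088 = 120.883037
L = 2.75 × 120.883037 = 332.428353
V = π·3.5² × L = 38.484510 × 332.428353 = 12793.342282

L=332.428 V=12793.342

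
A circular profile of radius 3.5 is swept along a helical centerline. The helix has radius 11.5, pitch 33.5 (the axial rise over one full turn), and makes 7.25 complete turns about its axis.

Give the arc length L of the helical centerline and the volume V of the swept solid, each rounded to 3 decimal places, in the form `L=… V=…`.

2πR = 2π·11.5 = 72.256631
per-turn = √(72.256631² + 33.5²) = √(5221.0207 + 1122.25) = √6343.2707 = 79.644653
L = 7.25 × 79.644653 = 577.423733
V = π·3.5² × L = 38.484510 × 577.423733 = 22221.869438

L=577.424 V=22221.869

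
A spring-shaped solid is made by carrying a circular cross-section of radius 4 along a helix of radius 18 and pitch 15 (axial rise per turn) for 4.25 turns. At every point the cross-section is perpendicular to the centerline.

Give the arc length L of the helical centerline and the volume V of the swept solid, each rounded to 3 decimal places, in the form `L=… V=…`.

L=484.873 V=24372.365

2πR = 2π·18 = 113.097336
per-turn = √(113.097336² + 15²) = √(12791.0073 + 225) = √13016.0073 = 114.087718
L = 4.25 × 114.087718 = 484.872800
V = π·4² × L = 50.265482 × 484.872800 = 24372.365209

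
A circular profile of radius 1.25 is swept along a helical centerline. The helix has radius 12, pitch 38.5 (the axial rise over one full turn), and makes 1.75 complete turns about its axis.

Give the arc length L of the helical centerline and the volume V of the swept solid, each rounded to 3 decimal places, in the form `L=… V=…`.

L=148.153 V=727.245

2πR = 2π·12 = 75.398224
per-turn = √(75.398224² + 38.5²) = √(5684.8921 + 1482.25) = √7167.1421 = 84.658976
L = 1.75 × 84.658976 = 148.153207
V = π·1.25² × L = 4.908739 × 148.153207 = 727.245355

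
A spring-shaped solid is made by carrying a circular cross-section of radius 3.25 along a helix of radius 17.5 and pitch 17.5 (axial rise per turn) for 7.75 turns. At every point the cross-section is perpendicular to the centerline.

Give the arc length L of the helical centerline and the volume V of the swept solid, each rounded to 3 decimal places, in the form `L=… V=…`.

L=862.882 V=28633.083

2πR = 2π·17.5 = 109.955743
per-turn = √(109.955743² + 17.5²) = √(12090.2654 + 306.25) = √12396.5154 = 111.339640
L = 7.75 × 111.339640 = 862.882208
V = π·3.25² × L = 33.183072 × 862.882208 = 28633.082799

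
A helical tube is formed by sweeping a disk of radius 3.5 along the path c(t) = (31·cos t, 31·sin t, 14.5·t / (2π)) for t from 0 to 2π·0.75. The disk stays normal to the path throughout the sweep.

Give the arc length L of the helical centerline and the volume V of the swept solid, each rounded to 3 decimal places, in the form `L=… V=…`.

2πR = 2π·31 = 194.778745
per-turn = √(194.778745² + 14.5²) = √(37938.7593 + 210.25) = √38149.0093 = 195.317714
L = 0.75 × 195.317714 = 146.488285
V = π·3.5² × L = 38.484510 × 146.488285 = 5637.529883

L=146.488 V=5637.530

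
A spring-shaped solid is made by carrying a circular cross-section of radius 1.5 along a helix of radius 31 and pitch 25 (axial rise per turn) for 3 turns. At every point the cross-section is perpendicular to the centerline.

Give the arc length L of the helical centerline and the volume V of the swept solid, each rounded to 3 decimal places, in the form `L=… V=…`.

2πR = 2π·31 = 194.778745
per-turn = √(194.778745² + 25²) = √(37938.7593 + 625) = √38563.7593 = 196.376575
L = 3 × 196.376575 = 589.129726
V = π·1.5² × L = 7.068583 × 589.129726 = 4164.312642

L=589.130 V=4164.313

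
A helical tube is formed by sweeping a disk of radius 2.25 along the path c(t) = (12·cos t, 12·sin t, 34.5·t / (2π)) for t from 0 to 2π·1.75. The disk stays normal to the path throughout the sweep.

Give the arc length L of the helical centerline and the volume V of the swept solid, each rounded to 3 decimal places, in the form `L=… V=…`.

2πR = 2π·12 = 75.398224
per-turn = √(75.398224² + 34.5²) = √(5684.8921 + 1190.25) = √6875.1421 = 82.916477
L = 1.75 × 82.916477 = 145.103835
V = π·2.25² × L = 15.904313 × 145.103835 = 2307.776774

L=145.104 V=2307.777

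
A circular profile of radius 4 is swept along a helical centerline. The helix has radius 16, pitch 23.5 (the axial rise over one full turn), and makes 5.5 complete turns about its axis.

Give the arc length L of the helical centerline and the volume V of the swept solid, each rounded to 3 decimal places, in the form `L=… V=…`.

2πR = 2π·16 = 100.530965
per-turn = √(100.530965² + 23.5²) = √(10106.4749 + 552.25) = √10658.7249 = 103.241101
L = 5.5 × 103.241101 = 567.826055
V = π·4² × L = 50.265482 × 567.826055 = 28542.050593

L=567.826 V=28542.051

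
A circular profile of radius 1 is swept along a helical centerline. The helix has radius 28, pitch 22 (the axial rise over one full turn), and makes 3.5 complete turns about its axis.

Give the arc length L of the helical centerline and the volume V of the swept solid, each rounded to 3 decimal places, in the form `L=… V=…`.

L=620.548 V=1949.509

2πR = 2π·28 = 175.929189
per-turn = √(175.929189² + 22²) = √(30951.0794 + 484) = √31435.0794 = 177.299406
L = 3.5 × 177.299406 = 620.547921
V = π·1² × L = 3.141593 × 620.547921 = 1949.508791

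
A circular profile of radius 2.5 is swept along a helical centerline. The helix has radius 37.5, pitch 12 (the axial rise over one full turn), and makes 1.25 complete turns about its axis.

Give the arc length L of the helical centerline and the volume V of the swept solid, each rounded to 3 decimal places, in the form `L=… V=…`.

L=294.906 V=5790.466

2πR = 2π·37.5 = 235.619449
per-turn = √(235.619449² + 12²) = √(55516.5248 + 144) = √55660.5248 = 235.924829
L = 1.25 × 235.924829 = 294.906036
V = π·2.5² × L = 19.634954 × 294.906036 = 5790.466472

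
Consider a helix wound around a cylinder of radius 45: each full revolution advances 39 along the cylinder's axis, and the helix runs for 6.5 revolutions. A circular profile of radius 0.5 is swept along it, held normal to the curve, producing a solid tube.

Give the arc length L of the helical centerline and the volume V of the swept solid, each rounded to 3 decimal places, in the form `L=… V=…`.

L=1855.232 V=1457.096

2πR = 2π·45 = 282.743339
per-turn = √(282.743339² + 39²) = √(79943.7956 + 1521) = √81464.7956 = 285.420384
L = 6.5 × 285.420384 = 1855.232497
V = π·0.5² × L = 0.785398 × 1855.232497 = 1457.096195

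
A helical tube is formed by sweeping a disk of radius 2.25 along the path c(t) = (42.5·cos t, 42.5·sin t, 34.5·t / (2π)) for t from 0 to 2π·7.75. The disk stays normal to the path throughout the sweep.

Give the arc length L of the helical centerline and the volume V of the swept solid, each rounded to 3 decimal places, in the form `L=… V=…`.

2πR = 2π·42.5 = 267.035376
per-turn = √(267.035376² + 34.5²) = √(71307.8918 + 1190.25) = √72498.1418 = 269.254790
L = 7.75 × 269.254790 = 2086.724620
V = π·2.25² × L = 15.904313 × 2086.724620 = 33187.921110

L=2086.725 V=33187.921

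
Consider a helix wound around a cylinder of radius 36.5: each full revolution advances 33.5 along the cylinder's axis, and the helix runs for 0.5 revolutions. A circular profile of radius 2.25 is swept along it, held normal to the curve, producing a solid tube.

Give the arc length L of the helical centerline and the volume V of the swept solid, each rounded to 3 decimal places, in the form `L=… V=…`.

L=115.885 V=1843.072

2πR = 2π·36.5 = 229.336264
per-turn = √(229.336264² + 33.5²) = √(52595.1219 + 1122.25) = √53717.3719 = 231.770084
L = 0.5 × 231.770084 = 115.885042
V = π·2.25² × L = 15.904313 × 115.885042 = 1843.071958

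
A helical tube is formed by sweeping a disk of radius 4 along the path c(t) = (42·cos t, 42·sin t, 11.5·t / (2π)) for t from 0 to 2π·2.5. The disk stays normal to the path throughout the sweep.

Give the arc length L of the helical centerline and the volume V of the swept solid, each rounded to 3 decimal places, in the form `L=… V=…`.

2πR = 2π·42 = 263.893783
per-turn = √(263.893783² + 11.5²) = √(69639.9287 + 132.25) = √69772.1787 = 264.144238
L = 2.5 × 264.144238 = 660.360596
V = π·4² × L = 50.265482 × 660.360596 = 33193.343948

L=660.361 V=33193.344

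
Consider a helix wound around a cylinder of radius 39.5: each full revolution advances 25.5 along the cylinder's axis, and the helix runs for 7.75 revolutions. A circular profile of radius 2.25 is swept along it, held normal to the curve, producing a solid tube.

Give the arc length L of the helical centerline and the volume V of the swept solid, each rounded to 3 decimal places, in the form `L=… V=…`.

2πR = 2π·39.5 = 248.185820
per-turn = √(248.185820² + 25.5²) = √(61596.2011 + 650.25) = √62246.4511 = 249.492387
L = 7.75 × 249.492387 = 1933.565998
V = π·2.25² × L = 15.904313 × 1933.565998 = 30752.038463

L=1933.566 V=30752.038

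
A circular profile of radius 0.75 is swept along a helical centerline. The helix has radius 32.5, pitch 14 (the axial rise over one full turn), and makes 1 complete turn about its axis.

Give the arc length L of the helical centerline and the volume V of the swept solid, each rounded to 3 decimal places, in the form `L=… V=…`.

2πR = 2π·32.5 = 204.203522
per-turn = √(204.203522² + 14²) = √(41699.0786 + 196) = √41895.0786 = 204.682873
L = 1 × 204.682873 = 204.682873
V = π·0.75² × L = 1.767146 × 204.682873 = 361.704494

L=204.683 V=361.704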